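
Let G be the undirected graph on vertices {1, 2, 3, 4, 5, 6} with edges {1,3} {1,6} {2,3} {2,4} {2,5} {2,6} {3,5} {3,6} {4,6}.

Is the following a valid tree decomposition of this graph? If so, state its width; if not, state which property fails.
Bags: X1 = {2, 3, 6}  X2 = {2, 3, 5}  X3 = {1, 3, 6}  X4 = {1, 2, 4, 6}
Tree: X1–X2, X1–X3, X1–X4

A tree decomposition must satisfy three properties: every vertex lies in some bag; for every edge, both endpoints lie together in some bag; and for every vertex, the bags containing it form a connected subtree. Here bags containing vertex 1 are not connected in the tree, so the decomposition is invalid.

No — bags containing vertex 1 are not connected in the tree.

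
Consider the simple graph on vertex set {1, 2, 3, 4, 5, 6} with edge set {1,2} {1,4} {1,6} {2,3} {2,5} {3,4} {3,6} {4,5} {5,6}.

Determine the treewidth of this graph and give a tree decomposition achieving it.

Treewidth 3.
One such decomposition:
Bags: B1 = {1, 3, 5, 6}  B2 = {1, 2, 3, 5}  B3 = {1, 3, 4, 5}
Tree: B1–B2, B2–B3

The largest bag has 4 vertices, giving width 3; this decomposition certifies tw(G) ≤ 3. For the lower bound: the 4 vertex sets {1,6}, {2,5}, {3}, {4} are disjoint, each induces a connected subgraph, and every pair is joined by at least one edge of G. Contracting each set to a single vertex therefore yields K_{4} as a minor, and since treewidth is minor-monotone, tw(G) ≥ tw(K_{4}) = 3. Combining the bounds, tw(G) = 3.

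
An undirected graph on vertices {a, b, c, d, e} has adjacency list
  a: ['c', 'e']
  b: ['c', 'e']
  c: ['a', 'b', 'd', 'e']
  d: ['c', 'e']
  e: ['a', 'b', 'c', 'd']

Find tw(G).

A width-2 tree decomposition is:
Bags: B1 = {b, c, e}  B2 = {a, c, e}  B3 = {c, d, e}
Tree: B1–B2, B2–B3
The largest bag has 3 vertices, giving width 2; this decomposition certifies tw(G) ≤ 2. Conversely, {c, d, e} is a clique of size 3, and the vertices of any clique must share a bag in every tree decomposition; so some bag has ≥ 3 vertices and tw(G) ≥ 2. The upper and lower bounds meet at 2, so that is the treewidth.

2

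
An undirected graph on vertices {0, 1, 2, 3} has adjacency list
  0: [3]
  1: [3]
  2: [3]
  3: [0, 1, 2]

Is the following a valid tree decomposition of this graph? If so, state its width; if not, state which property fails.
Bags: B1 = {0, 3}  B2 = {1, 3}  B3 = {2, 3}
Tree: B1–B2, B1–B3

Yes; width 1.

Checking the three conditions: (i) the bags cover all of {0, 1, 2, 3}; (ii) for each edge, some bag contains both endpoints; (iii) the bags containing any fixed vertex form a subtree. All hold, so the decomposition is valid with width 2 − 1 = 1.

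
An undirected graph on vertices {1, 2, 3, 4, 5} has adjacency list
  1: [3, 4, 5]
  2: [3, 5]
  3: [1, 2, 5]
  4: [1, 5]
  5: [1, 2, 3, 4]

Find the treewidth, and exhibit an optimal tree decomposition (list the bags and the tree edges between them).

Treewidth 2.
One such decomposition:
Bags: B1 = {2, 3, 5}  B2 = {1, 3, 5}  B3 = {1, 4, 5}
Tree: B1–B2, B2–B3

Every bag has size at most 3, so the width is 3 − 1 = 2 and tw(G) ≤ 2. Conversely, {1, 3, 5} is a clique of size 3, and the vertices of any clique must share a bag in every tree decomposition; so some bag has ≥ 3 vertices and tw(G) ≥ 2. Therefore the treewidth is 2.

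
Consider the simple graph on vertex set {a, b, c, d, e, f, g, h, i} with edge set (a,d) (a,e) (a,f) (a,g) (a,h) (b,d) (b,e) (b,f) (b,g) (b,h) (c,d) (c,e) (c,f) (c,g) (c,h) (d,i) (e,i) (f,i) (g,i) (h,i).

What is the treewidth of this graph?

4

A width-4 tree decomposition is:
Bags: B1 = {a, b, c, g, i}  B2 = {a, b, c, h, i}  B3 = {a, b, c, e, i}  B4 = {a, b, c, f, i}  B5 = {a, b, c, d, i}
Tree: B1–B2, B2–B3, B3–B4, B4–B5
Each bag holds 5 vertices, so the decomposition has width 4, which upper-bounds the treewidth. For the lower bound: the 5 vertex sets {c,g}, {b,h}, {e,i}, {a}, {f} are disjoint, each induces a connected subgraph, and every pair is joined by at least one edge of G. Contracting each set to a single vertex therefore yields K_{5} as a minor, and since treewidth is minor-monotone, tw(G) ≥ tw(K_{5}) = 4. Therefore the treewidth is 4.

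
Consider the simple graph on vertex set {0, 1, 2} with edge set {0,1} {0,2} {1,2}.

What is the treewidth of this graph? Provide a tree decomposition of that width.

Treewidth 2.
Bags: B1 = {0, 1, 2}
Tree: (single bag)

With just one bag of size 3, the width is 3 − 1 = 2, so tw(G) ≤ 2. For the lower bound, the 3 vertices {0, 1, 2} are pairwise adjacent, and any tree decomposition puts a clique entirely inside one bag — forcing width ≥ 2. Combining the bounds, tw(G) = 2.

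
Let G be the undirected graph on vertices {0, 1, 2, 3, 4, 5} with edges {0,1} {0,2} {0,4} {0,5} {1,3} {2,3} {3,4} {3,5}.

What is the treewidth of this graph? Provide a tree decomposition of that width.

Each bag holds 3 vertices, so the decomposition has width 2, which upper-bounds the treewidth. The edges 0–2–3–1–0 form a cycle, so G is not a tree and its treewidth is at least 2. Hence tw(G) = 2 exactly.

Treewidth 2.
Bags: B1 = {0, 2, 3}  B2 = {0, 1, 3}  B3 = {0, 3, 5}  B4 = {0, 3, 4}
Tree: B1–B2, B2–B3, B3–B4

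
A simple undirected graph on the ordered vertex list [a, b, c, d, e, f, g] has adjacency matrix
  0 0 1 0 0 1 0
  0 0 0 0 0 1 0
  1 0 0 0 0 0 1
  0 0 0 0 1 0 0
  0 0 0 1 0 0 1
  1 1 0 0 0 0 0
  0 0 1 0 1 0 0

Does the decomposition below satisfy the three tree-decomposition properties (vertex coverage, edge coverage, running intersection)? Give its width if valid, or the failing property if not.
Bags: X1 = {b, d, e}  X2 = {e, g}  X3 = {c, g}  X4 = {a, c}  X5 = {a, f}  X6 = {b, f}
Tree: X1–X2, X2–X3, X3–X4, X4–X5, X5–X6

No — bags containing vertex b are not connected in the tree.

A tree decomposition must satisfy three properties: every vertex lies in some bag; for every edge, both endpoints lie together in some bag; and for every vertex, the bags containing it form a connected subtree. Here bags containing vertex b are not connected in the tree, so the decomposition is invalid.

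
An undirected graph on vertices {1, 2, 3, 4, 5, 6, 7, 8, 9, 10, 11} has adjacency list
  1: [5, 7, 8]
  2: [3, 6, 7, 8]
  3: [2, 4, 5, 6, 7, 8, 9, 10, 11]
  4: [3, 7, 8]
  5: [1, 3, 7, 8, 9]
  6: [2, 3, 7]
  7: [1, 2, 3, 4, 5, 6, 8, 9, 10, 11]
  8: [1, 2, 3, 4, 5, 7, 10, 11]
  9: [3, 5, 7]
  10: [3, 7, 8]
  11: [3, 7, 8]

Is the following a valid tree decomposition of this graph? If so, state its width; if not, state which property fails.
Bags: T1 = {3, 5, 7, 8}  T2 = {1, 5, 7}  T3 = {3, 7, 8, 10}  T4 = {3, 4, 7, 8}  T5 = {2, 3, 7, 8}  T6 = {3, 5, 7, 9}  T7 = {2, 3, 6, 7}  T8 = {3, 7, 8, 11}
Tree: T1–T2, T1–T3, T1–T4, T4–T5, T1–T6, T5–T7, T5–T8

A tree decomposition must satisfy three properties: every vertex lies in some bag; for every edge, both endpoints lie together in some bag; and for every vertex, the bags containing it form a connected subtree. Here edge (8,1) lies in no bag, so the decomposition is invalid.

No — edge (8,1) lies in no bag.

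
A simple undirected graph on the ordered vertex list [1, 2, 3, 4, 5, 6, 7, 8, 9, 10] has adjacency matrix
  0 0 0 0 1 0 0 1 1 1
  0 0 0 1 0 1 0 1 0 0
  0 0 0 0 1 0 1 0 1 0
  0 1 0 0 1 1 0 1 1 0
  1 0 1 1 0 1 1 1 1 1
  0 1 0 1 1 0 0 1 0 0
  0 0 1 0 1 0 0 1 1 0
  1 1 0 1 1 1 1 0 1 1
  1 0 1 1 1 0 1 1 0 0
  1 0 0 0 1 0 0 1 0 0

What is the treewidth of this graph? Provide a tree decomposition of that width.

Each bag holds 4 vertices, so the decomposition has width 3, which upper-bounds the treewidth. Conversely, {2, 4, 6, 8} is a clique of size 4, and the vertices of any clique must share a bag in every tree decomposition; so some bag has ≥ 4 vertices and tw(G) ≥ 3. Combining the bounds, tw(G) = 3.

Treewidth 3.
Bags: B1 = {4, 5, 6, 8}  B2 = {4, 5, 8, 9}  B3 = {5, 7, 8, 9}  B4 = {1, 5, 8, 9}  B5 = {3, 5, 7, 9}  B6 = {2, 4, 6, 8}  B7 = {1, 5, 8, 10}
Tree: B1–B2, B2–B3, B2–B4, B3–B5, B1–B6, B4–B7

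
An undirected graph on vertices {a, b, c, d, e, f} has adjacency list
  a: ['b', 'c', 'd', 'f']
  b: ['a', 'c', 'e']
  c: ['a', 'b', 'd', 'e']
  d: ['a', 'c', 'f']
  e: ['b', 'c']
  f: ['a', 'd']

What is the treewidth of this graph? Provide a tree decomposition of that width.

Treewidth 2.
Bags: B1 = {a, c, d}  B2 = {a, b, c}  B3 = {a, d, f}  B4 = {b, c, e}
Tree: B1–B2, B1–B3, B2–B4

The largest bag has 3 vertices, giving width 2; this decomposition certifies tw(G) ≤ 2. Conversely, {b, c, e} is a clique of size 3, and the vertices of any clique must share a bag in every tree decomposition; so some bag has ≥ 3 vertices and tw(G) ≥ 2. Therefore the treewidth is 2.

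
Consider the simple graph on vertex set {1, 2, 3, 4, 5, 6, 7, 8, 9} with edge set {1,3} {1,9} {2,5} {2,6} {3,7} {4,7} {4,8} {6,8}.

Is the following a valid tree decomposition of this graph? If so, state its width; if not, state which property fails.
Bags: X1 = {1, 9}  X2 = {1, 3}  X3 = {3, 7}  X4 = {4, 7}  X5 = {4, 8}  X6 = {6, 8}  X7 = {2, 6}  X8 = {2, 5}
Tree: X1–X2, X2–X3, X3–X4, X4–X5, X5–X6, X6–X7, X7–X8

Yes; width 1.

Every vertex of G appears in some bag (union = {1, 2, 3, 4, 5, 6, 7, 8, 9}); every edge is covered by a bag; and for each vertex v the set of bags containing v is connected in the bag tree. The decomposition is therefore valid. The largest bag has 2 vertices, so the width is 1.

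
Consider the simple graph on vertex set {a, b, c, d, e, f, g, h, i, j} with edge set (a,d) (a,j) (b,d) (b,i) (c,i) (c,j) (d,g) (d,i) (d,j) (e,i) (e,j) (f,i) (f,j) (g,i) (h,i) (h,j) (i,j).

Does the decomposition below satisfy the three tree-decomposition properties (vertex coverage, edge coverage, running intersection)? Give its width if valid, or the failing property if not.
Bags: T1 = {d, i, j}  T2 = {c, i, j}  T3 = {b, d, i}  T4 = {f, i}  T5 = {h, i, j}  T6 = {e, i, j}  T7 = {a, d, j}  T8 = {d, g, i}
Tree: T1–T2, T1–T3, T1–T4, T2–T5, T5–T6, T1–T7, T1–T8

A tree decomposition must satisfy three properties: every vertex lies in some bag; for every edge, both endpoints lie together in some bag; and for every vertex, the bags containing it form a connected subtree. Here edge (j,f) lies in no bag, so the decomposition is invalid.

No — edge (j,f) lies in no bag.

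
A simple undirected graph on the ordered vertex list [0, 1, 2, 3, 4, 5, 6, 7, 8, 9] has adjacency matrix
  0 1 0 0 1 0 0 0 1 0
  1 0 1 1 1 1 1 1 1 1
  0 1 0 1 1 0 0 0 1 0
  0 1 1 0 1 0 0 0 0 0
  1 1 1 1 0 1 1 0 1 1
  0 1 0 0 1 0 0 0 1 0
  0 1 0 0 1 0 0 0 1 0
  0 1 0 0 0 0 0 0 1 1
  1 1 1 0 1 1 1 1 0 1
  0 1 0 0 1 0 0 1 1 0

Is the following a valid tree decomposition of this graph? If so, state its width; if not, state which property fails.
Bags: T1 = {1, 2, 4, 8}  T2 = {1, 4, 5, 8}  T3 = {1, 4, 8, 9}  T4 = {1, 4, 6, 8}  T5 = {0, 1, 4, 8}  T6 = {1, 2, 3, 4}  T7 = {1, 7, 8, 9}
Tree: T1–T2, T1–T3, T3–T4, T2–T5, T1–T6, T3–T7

Yes; width 3.

Vertex coverage: the bags together contain {0, 1, 2, 3, 4, 5, 6, 7, 8, 9}, the full vertex set. Edge coverage: each edge of G has both endpoints in at least one bag. Running intersection: for every vertex, the bags containing it form a connected subtree. All three properties hold, so this is a valid tree decomposition of width max|bag| − 1 = 3, and hence tw(G) ≤ 3.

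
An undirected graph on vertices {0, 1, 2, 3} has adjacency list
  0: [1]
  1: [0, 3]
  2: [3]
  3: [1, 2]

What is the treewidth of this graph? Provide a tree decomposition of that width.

Each bag holds 2 vertices, so the decomposition has width 1, which upper-bounds the treewidth. G has an edge, so its treewidth is at least 1. Hence tw(G) = 1 exactly.

Treewidth 1.
One optimal decomposition is:
Bags: B1 = {2, 3}  B2 = {1, 3}  B3 = {0, 1}
Tree: B1–B2, B2–B3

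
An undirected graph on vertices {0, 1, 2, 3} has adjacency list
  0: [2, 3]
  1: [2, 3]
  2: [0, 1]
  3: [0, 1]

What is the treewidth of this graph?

A width-2 tree decomposition is:
Bags: B1 = {1, 2, 3}  B2 = {0, 2, 3}
Tree: B1–B2
The largest bag has 3 vertices, giving width 2; this decomposition certifies tw(G) ≤ 2. The edges 2–1–3–0–2 form a cycle, so G is not a tree and its treewidth is at least 2. Therefore the treewidth is 2.

2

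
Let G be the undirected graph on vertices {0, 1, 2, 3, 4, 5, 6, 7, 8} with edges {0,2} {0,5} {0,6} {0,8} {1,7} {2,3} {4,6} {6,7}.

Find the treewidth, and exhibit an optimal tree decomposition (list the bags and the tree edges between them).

Treewidth 1.
One optimal decomposition is:
Bags: B1 = {0, 8}  B2 = {0, 2}  B3 = {0, 6}  B4 = {4, 6}  B5 = {0, 5}  B6 = {6, 7}  B7 = {1, 7}  B8 = {2, 3}
Tree: B1–B2, B2–B3, B3–B4, B1–B5, B3–B6, B6–B7, B2–B8

The largest bag has 2 vertices, giving width 1; this decomposition certifies tw(G) ≤ 1. G has an edge, so its treewidth is at least 1. Combining the bounds, tw(G) = 1.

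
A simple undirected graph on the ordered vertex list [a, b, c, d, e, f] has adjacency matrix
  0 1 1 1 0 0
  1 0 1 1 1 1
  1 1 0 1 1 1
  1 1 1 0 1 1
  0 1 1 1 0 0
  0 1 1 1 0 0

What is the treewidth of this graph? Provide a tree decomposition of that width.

Every bag has size at most 4, so the width is 4 − 1 = 3 and tw(G) ≤ 3. On the other hand G contains the 4-clique {b, c, d, e}. A clique must lie in a single bag of any decomposition, so no decomposition can have width below 3. Therefore the treewidth is 3.

Treewidth 3.
Bags: B1 = {b, c, d, e}  B2 = {a, b, c, d}  B3 = {b, c, d, f}
Tree: B1–B2, B1–B3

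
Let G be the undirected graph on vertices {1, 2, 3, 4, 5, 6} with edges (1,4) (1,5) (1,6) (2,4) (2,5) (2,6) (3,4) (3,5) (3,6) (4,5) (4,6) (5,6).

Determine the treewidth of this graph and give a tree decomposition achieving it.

Treewidth 3.
One such decomposition:
Bags: B1 = {2, 4, 5, 6}  B2 = {3, 4, 5, 6}  B3 = {1, 4, 5, 6}
Tree: B1–B2, B2–B3

Each bag holds 4 vertices, so the decomposition has width 3, which upper-bounds the treewidth. For the lower bound, the 4 vertices {1, 4, 5, 6} are pairwise adjacent, and any tree decomposition puts a clique entirely inside one bag — forcing width ≥ 3. Therefore the treewidth is 3.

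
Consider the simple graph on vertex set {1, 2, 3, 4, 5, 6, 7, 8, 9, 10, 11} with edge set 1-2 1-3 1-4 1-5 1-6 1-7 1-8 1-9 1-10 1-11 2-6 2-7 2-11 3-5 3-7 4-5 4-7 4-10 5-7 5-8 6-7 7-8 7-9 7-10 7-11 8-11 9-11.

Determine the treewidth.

A width-3 tree decomposition is:
Bags: B1 = {1, 3, 5, 7}  B2 = {1, 5, 7, 8}  B3 = {1, 7, 8, 11}  B4 = {1, 4, 5, 7}  B5 = {1, 2, 7, 11}  B6 = {1, 7, 9, 11}  B7 = {1, 2, 6, 7}  B8 = {1, 4, 7, 10}
Tree: B1–B2, B2–B3, B2–B4, B3–B5, B3–B6, B5–B7, B4–B8
Each bag holds 4 vertices, so the decomposition has width 3, which upper-bounds the treewidth. On the other hand G contains the 4-clique {1, 2, 7, 11}. A clique must lie in a single bag of any decomposition, so no decomposition can have width below 3. Therefore the treewidth is 3.

3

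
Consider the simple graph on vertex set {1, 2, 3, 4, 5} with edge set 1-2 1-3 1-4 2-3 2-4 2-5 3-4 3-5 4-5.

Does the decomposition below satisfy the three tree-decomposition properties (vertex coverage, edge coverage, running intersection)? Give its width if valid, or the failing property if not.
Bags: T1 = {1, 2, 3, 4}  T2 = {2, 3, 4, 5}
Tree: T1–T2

Vertex coverage: the bags together contain {1, 2, 3, 4, 5}, the full vertex set. Edge coverage: each edge of G has both endpoints in at least one bag. Running intersection: for every vertex, the bags containing it form a connected subtree. All three properties hold, so this is a valid tree decomposition of width max|bag| − 1 = 3, and hence tw(G) ≤ 3.

Yes; width 3.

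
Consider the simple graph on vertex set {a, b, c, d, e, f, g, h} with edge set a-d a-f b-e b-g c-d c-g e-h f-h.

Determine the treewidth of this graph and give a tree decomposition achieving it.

Treewidth 2.
One optimal decomposition is:
Bags: B1 = {b, c, g}  B2 = {b, c, d}  B3 = {a, b, d}  B4 = {a, b, f}  B5 = {b, f, h}  B6 = {b, e, h}
Tree: B1–B2, B2–B3, B3–B4, B4–B5, B5–B6

The largest bag has 3 vertices, giving width 2; this decomposition certifies tw(G) ≤ 2. Since b–g–c–d–a–f–h–e–b is a cycle in G, G is not acyclic. Forests are exactly the graphs of treewidth ≤ 1, so tw(G) ≥ 2. Therefore the treewidth is 2.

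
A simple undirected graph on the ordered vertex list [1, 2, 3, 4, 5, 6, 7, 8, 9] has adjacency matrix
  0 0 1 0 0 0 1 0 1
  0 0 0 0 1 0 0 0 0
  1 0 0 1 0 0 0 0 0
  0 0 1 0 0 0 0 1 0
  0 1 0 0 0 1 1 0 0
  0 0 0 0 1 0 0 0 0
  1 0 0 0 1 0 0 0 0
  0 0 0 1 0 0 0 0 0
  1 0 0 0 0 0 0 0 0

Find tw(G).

A width-1 tree decomposition is:
Bags: B1 = {2, 5}  B2 = {5, 7}  B3 = {5, 6}  B4 = {1, 7}  B5 = {1, 9}  B6 = {1, 3}  B7 = {3, 4}  B8 = {4, 8}
Tree: B1–B2, B2–B3, B2–B4, B4–B5, B5–B6, B6–B7, B7–B8
Each bag holds 2 vertices, so the decomposition has width 1, which upper-bounds the treewidth. Since G has at least one edge (e.g. 2–5), it is not an edgeless graph, so tw(G) ≥ 1. Hence tw(G) = 1 exactly.

1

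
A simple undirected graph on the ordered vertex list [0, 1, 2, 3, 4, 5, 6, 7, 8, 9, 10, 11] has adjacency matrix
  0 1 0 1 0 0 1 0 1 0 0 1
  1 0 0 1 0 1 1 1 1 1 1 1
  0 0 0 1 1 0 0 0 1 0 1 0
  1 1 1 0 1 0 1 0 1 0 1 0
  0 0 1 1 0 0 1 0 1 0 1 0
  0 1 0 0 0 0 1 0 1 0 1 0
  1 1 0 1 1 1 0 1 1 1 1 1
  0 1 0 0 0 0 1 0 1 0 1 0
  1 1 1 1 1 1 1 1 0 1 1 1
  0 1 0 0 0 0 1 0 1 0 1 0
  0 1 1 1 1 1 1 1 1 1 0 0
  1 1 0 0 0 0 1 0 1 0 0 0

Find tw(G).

A width-4 tree decomposition is:
Bags: B1 = {3, 4, 6, 8, 10}  B2 = {1, 3, 6, 8, 10}  B3 = {0, 1, 3, 6, 8}  B4 = {0, 1, 6, 8, 11}  B5 = {1, 6, 7, 8, 10}  B6 = {1, 5, 6, 8, 10}  B7 = {1, 6, 8, 9, 10}  B8 = {2, 3, 4, 8, 10}
Tree: B1–B2, B2–B3, B3–B4, B2–B5, B2–B6, B6–B7, B1–B8
Every bag has size at most 5, so the width is 5 − 1 = 4 and tw(G) ≤ 4. For the lower bound, the 5 vertices {2, 3, 4, 8, 10} are pairwise adjacent, and any tree decomposition puts a clique entirely inside one bag — forcing width ≥ 4. The upper and lower bounds meet at 4, so that is the treewidth.

4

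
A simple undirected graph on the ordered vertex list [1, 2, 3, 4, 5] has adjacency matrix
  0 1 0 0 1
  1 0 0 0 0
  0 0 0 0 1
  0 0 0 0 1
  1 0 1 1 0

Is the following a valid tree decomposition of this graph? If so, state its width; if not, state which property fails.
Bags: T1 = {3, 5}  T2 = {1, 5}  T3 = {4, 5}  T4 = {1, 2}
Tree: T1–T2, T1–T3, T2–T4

Yes; width 1.

Checking the three conditions: (i) the bags cover all of {1, 2, 3, 4, 5}; (ii) for each edge, some bag contains both endpoints; (iii) the bags containing any fixed vertex form a subtree. All hold, so the decomposition is valid with width 2 − 1 = 1.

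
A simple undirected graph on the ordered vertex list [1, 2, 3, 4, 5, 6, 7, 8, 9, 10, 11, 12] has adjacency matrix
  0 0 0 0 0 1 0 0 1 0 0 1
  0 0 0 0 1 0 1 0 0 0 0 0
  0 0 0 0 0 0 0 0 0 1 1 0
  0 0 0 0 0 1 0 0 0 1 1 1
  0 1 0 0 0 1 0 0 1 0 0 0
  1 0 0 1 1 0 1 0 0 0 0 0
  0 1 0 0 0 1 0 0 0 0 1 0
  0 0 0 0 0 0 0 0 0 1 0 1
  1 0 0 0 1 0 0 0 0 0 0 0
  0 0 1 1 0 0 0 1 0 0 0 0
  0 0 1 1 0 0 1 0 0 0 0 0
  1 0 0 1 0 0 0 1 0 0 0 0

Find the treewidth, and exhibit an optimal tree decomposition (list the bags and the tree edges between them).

Treewidth 3.
Bags: B1 = {1, 2, 5, 9}  B2 = {1, 2, 5, 6}  B3 = {1, 2, 6, 7}  B4 = {1, 6, 7, 12}  B5 = {4, 6, 7, 12}  B6 = {4, 7, 11, 12}  B7 = {4, 8, 11, 12}  B8 = {4, 8, 10, 11}  B9 = {3, 8, 10, 11}
Tree: B1–B2, B2–B3, B3–B4, B4–B5, B5–B6, B6–B7, B7–B8, B8–B9

Every bag has size at most 4, so the width is 4 − 1 = 3 and tw(G) ≤ 3. For the lower bound: the 4 vertex sets {2,5,9}, {1}, {6}, {4,7,11,12} are disjoint, each induces a connected subgraph, and every pair is joined by at least one edge of G. Contracting each set to a single vertex therefore yields K_{4} as a minor, and since treewidth is minor-monotone, tw(G) ≥ tw(K_{4}) = 3. Therefore the treewidth is 3.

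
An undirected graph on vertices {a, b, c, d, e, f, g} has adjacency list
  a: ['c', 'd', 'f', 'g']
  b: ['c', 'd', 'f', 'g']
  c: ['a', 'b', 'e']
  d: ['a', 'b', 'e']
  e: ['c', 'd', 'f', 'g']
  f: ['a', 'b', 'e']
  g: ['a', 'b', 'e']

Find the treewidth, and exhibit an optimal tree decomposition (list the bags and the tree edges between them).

Each bag holds 4 vertices, so the decomposition has width 3, which upper-bounds the treewidth. For the lower bound: the 4 vertex sets {a,g}, {b,d}, {e}, {f} are disjoint, each induces a connected subgraph, and every pair is joined by at least one edge of G. Contracting each set to a single vertex therefore yields K_{4} as a minor, and since treewidth is minor-monotone, tw(G) ≥ tw(K_{4}) = 3. Combining the bounds, tw(G) = 3.

Treewidth 3.
Bags: B1 = {a, b, e, g}  B2 = {a, b, d, e}  B3 = {a, b, e, f}  B4 = {a, b, c, e}
Tree: B1–B2, B2–B3, B3–B4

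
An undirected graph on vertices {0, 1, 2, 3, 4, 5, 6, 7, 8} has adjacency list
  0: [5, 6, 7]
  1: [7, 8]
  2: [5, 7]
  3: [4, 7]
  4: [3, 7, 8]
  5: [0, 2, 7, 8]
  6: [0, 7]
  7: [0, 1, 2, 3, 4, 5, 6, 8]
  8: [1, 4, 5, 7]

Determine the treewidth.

A width-2 tree decomposition is:
Bags: B1 = {1, 7, 8}  B2 = {5, 7, 8}  B3 = {0, 5, 7}  B4 = {2, 5, 7}  B5 = {0, 6, 7}  B6 = {4, 7, 8}  B7 = {3, 4, 7}
Tree: B1–B2, B2–B3, B2–B4, B3–B5, B1–B6, B6–B7
The largest bag has 3 vertices, giving width 2; this decomposition certifies tw(G) ≤ 2. Conversely, {1, 7, 8} is a clique of size 3, and the vertices of any clique must share a bag in every tree decomposition; so some bag has ≥ 3 vertices and tw(G) ≥ 2. Hence tw(G) = 2 exactly.

2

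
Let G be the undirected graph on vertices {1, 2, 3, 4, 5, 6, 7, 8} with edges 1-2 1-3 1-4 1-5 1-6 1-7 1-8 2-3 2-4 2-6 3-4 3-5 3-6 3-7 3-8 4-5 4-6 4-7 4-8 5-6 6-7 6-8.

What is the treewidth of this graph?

A width-4 tree decomposition is:
Bags: B1 = {1, 3, 4, 5, 6}  B2 = {1, 3, 4, 6, 7}  B3 = {1, 3, 4, 6, 8}  B4 = {1, 2, 3, 4, 6}
Tree: B1–B2, B1–B3, B1–B4
The largest bag has 5 vertices, giving width 4; this decomposition certifies tw(G) ≤ 4. Conversely, {1, 3, 4, 6, 8} is a clique of size 5, and the vertices of any clique must share a bag in every tree decomposition; so some bag has ≥ 5 vertices and tw(G) ≥ 4. Combining the bounds, tw(G) = 4.

4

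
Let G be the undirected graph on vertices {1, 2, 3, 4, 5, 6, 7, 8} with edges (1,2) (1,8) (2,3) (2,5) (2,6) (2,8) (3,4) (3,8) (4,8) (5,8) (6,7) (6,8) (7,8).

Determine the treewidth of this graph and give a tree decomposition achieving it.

The largest bag has 3 vertices, giving width 2; this decomposition certifies tw(G) ≤ 2. For the lower bound, the 3 vertices {1, 2, 8} are pairwise adjacent, and any tree decomposition puts a clique entirely inside one bag — forcing width ≥ 2. Therefore the treewidth is 2.

Treewidth 2.
One such decomposition:
Bags: B1 = {2, 3, 8}  B2 = {1, 2, 8}  B3 = {2, 6, 8}  B4 = {2, 5, 8}  B5 = {3, 4, 8}  B6 = {6, 7, 8}
Tree: B1–B2, B2–B3, B2–B4, B1–B5, B3–B6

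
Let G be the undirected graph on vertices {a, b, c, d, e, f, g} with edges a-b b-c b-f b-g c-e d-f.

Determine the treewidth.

1

A width-1 tree decomposition is:
Bags: B1 = {b, g}  B2 = {b, f}  B3 = {b, c}  B4 = {a, b}  B5 = {c, e}  B6 = {d, f}
Tree: B1–B2, B2–B3, B2–B4, B3–B5, B2–B6
Each bag holds 2 vertices, so the decomposition has width 1, which upper-bounds the treewidth. G has an edge, so its treewidth is at least 1. The upper and lower bounds meet at 1, so that is the treewidth.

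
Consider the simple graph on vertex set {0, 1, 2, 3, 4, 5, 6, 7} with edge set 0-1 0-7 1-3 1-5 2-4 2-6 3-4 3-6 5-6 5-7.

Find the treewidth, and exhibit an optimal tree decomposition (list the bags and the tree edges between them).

Treewidth 2.
Bags: B1 = {2, 4, 6}  B2 = {3, 4, 6}  B3 = {3, 5, 6}  B4 = {1, 3, 5}  B5 = {1, 5, 7}  B6 = {0, 1, 7}
Tree: B1–B2, B2–B3, B3–B4, B4–B5, B5–B6

The largest bag has 3 vertices, giving width 2; this decomposition certifies tw(G) ≤ 2. The edges 2–4–3–6–2 form a cycle, so G is not a tree and its treewidth is at least 2. Therefore the treewidth is 2.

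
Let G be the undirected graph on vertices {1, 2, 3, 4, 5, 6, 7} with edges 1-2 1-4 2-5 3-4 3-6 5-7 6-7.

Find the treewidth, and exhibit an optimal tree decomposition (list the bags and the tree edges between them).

Each bag holds 3 vertices, so the decomposition has width 2, which upper-bounds the treewidth. The edges 3–4–1–2–5–7–6–3 form a cycle, so G is not a tree and its treewidth is at least 2. Therefore the treewidth is 2.

Treewidth 2.
One optimal decomposition is:
Bags: B1 = {1, 3, 4}  B2 = {1, 2, 3}  B3 = {2, 3, 5}  B4 = {3, 5, 7}  B5 = {3, 6, 7}
Tree: B1–B2, B2–B3, B3–B4, B4–B5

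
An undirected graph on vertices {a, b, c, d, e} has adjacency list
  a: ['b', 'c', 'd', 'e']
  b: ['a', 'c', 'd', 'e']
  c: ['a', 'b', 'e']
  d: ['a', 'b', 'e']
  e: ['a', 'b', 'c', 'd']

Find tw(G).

3

A width-3 tree decomposition is:
Bags: B1 = {a, b, c, e}  B2 = {a, b, d, e}
Tree: B1–B2
The largest bag has 4 vertices, giving width 3; this decomposition certifies tw(G) ≤ 3. For the lower bound, the 4 vertices {a, b, d, e} are pairwise adjacent, and any tree decomposition puts a clique entirely inside one bag — forcing width ≥ 3. The upper and lower bounds meet at 3, so that is the treewidth.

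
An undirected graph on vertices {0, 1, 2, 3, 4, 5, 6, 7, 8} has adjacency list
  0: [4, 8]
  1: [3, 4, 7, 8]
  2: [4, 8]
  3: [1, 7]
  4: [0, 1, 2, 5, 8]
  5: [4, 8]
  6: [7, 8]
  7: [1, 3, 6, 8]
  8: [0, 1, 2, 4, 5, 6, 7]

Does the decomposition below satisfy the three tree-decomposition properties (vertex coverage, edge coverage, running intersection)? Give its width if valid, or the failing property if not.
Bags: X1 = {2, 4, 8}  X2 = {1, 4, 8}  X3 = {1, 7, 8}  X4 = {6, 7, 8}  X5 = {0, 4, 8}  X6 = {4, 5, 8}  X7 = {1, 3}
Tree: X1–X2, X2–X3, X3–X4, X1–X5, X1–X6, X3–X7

A tree decomposition must satisfy three properties: every vertex lies in some bag; for every edge, both endpoints lie together in some bag; and for every vertex, the bags containing it form a connected subtree. Here edge (7,3) lies in no bag, so the decomposition is invalid.

No — edge (7,3) lies in no bag.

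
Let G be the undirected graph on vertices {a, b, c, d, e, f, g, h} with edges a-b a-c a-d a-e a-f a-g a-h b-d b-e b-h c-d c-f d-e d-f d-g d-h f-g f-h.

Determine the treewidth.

A width-3 tree decomposition is:
Bags: B1 = {a, b, d, h}  B2 = {a, d, f, h}  B3 = {a, d, f, g}  B4 = {a, b, d, e}  B5 = {a, c, d, f}
Tree: B1–B2, B2–B3, B1–B4, B2–B5
Each bag holds 4 vertices, so the decomposition has width 3, which upper-bounds the treewidth. Conversely, {a, b, d, e} is a clique of size 4, and the vertices of any clique must share a bag in every tree decomposition; so some bag has ≥ 4 vertices and tw(G) ≥ 3. The upper and lower bounds meet at 3, so that is the treewidth.

3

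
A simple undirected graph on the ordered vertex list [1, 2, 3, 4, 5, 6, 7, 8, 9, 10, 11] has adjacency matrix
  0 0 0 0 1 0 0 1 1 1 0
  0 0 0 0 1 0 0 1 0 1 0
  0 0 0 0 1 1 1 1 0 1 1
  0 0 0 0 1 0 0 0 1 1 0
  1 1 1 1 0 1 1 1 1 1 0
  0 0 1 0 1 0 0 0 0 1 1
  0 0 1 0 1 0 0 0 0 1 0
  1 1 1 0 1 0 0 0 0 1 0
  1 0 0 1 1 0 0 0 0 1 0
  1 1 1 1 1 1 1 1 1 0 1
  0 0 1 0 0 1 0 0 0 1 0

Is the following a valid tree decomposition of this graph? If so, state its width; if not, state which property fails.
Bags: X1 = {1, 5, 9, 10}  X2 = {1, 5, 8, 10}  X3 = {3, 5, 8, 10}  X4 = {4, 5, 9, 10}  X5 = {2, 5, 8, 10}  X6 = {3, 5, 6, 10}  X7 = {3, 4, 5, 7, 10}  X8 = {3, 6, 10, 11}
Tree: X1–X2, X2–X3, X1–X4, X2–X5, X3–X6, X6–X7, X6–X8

A tree decomposition must satisfy three properties: every vertex lies in some bag; for every edge, both endpoints lie together in some bag; and for every vertex, the bags containing it form a connected subtree. Here bags containing vertex 4 are not connected in the tree, so the decomposition is invalid.

No — bags containing vertex 4 are not connected in the tree.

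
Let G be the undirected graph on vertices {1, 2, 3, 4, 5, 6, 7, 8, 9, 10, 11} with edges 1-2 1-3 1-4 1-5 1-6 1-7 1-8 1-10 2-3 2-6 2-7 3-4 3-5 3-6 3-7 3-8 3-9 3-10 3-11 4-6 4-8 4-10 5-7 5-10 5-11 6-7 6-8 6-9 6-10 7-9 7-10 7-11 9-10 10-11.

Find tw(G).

A width-4 tree decomposition is:
Bags: B1 = {3, 5, 7, 10, 11}  B2 = {1, 3, 5, 7, 10}  B3 = {1, 3, 6, 7, 10}  B4 = {1, 2, 3, 6, 7}  B5 = {1, 3, 4, 6, 10}  B6 = {1, 3, 4, 6, 8}  B7 = {3, 6, 7, 9, 10}
Tree: B1–B2, B2–B3, B3–B4, B3–B5, B5–B6, B3–B7
The largest bag has 5 vertices, giving width 4; this decomposition certifies tw(G) ≤ 4. Conversely, {1, 3, 5, 7, 10} is a clique of size 5, and the vertices of any clique must share a bag in every tree decomposition; so some bag has ≥ 5 vertices and tw(G) ≥ 4. Combining the bounds, tw(G) = 4.

4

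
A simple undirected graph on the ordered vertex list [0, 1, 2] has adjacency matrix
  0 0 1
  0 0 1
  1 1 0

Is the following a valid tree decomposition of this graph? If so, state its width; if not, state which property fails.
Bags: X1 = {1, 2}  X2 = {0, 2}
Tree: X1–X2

Every vertex of G appears in some bag (union = {0, 1, 2}); every edge is covered by a bag; and for each vertex v the set of bags containing v is connected in the bag tree. The decomposition is therefore valid. The largest bag has 2 vertices, so the width is 1.

Yes; width 1.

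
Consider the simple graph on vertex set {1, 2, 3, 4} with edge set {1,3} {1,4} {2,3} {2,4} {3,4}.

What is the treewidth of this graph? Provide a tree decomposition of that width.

The largest bag has 3 vertices, giving width 2; this decomposition certifies tw(G) ≤ 2. Conversely, {1, 3, 4} is a clique of size 3, and the vertices of any clique must share a bag in every tree decomposition; so some bag has ≥ 3 vertices and tw(G) ≥ 2. Therefore the treewidth is 2.

Treewidth 2.
One such decomposition:
Bags: B1 = {1, 3, 4}  B2 = {2, 3, 4}
Tree: B1–B2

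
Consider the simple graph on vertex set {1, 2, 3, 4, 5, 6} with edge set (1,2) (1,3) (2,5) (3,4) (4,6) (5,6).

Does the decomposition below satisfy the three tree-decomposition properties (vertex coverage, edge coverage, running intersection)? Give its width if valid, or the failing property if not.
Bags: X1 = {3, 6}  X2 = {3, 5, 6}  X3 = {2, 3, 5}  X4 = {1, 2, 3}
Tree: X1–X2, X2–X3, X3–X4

No — vertex 4 appears in no bag.

A tree decomposition must satisfy three properties: every vertex lies in some bag; for every edge, both endpoints lie together in some bag; and for every vertex, the bags containing it form a connected subtree. Here vertex 4 appears in no bag, so the decomposition is invalid.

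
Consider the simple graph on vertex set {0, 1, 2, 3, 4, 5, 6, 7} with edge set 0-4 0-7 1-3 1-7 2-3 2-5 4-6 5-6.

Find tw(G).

2

A width-2 tree decomposition is:
Bags: B1 = {0, 4, 6}  B2 = {0, 5, 6}  B3 = {0, 2, 5}  B4 = {0, 2, 3}  B5 = {0, 1, 3}  B6 = {0, 1, 7}
Tree: B1–B2, B2–B3, B3–B4, B4–B5, B5–B6
Every bag has size at most 3, so the width is 3 − 1 = 2 and tw(G) ≤ 2. The edges 0–4–6–5–2–3–1–7–0 form a cycle, so G is not a tree and its treewidth is at least 2. Therefore the treewidth is 2.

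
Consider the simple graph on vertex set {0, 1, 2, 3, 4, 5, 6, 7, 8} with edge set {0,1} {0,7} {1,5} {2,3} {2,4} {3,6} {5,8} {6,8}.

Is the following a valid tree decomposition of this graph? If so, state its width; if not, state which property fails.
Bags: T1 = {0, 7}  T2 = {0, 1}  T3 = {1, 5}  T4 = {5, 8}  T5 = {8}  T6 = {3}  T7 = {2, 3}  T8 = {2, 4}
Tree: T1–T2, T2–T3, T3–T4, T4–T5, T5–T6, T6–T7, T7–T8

No — vertex 6 appears in no bag.

A tree decomposition must satisfy three properties: every vertex lies in some bag; for every edge, both endpoints lie together in some bag; and for every vertex, the bags containing it form a connected subtree. Here vertex 6 appears in no bag, so the decomposition is invalid.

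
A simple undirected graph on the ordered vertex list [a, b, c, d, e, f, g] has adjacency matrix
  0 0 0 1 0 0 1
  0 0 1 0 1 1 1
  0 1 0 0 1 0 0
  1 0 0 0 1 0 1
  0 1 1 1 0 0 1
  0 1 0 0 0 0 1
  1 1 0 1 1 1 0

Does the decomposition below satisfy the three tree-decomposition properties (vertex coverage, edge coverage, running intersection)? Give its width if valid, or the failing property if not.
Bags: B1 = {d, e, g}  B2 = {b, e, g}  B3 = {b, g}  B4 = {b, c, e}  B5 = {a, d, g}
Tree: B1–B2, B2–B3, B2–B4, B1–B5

A tree decomposition must satisfy three properties: every vertex lies in some bag; for every edge, both endpoints lie together in some bag; and for every vertex, the bags containing it form a connected subtree. Here vertex f appears in no bag, so the decomposition is invalid.

No — vertex f appears in no bag.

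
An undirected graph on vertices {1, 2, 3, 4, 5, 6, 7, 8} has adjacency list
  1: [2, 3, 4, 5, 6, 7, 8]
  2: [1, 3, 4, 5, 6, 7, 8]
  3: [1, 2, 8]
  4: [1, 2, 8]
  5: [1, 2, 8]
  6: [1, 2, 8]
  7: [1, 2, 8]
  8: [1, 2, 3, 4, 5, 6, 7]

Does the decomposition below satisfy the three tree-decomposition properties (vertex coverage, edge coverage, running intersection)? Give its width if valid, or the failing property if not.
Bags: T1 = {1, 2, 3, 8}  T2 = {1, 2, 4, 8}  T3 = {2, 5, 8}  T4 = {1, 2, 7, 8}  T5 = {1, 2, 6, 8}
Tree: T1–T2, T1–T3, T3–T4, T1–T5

No — edge (1,5) lies in no bag.

A tree decomposition must satisfy three properties: every vertex lies in some bag; for every edge, both endpoints lie together in some bag; and for every vertex, the bags containing it form a connected subtree. Here edge (1,5) lies in no bag, so the decomposition is invalid.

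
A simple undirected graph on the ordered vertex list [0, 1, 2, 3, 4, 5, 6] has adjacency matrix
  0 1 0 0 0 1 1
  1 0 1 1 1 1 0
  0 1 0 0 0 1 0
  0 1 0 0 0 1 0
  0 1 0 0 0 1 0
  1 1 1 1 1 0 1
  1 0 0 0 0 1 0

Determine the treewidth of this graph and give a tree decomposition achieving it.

Every bag has size at most 3, so the width is 3 − 1 = 2 and tw(G) ≤ 2. On the other hand G contains the 3-clique {0, 1, 5}. A clique must lie in a single bag of any decomposition, so no decomposition can have width below 2. Hence tw(G) = 2 exactly.

Treewidth 2.
Bags: B1 = {0, 1, 5}  B2 = {1, 4, 5}  B3 = {1, 2, 5}  B4 = {1, 3, 5}  B5 = {0, 5, 6}
Tree: B1–B2, B1–B3, B2–B4, B1–B5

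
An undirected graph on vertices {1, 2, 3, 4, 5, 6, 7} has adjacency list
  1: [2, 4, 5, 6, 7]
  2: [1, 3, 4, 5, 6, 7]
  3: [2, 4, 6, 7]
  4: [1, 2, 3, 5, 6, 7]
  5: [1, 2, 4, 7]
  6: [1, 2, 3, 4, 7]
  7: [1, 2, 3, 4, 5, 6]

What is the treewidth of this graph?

4

A width-4 tree decomposition is:
Bags: B1 = {1, 2, 4, 5, 7}  B2 = {1, 2, 4, 6, 7}  B3 = {2, 3, 4, 6, 7}
Tree: B1–B2, B2–B3
Each bag holds 5 vertices, so the decomposition has width 4, which upper-bounds the treewidth. Conversely, {1, 2, 4, 5, 7} is a clique of size 5, and the vertices of any clique must share a bag in every tree decomposition; so some bag has ≥ 5 vertices and tw(G) ≥ 4. Combining the bounds, tw(G) = 4.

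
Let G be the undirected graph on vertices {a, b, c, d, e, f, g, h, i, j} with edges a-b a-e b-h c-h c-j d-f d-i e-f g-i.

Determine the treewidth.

A width-1 tree decomposition is:
Bags: B1 = {g, i}  B2 = {d, i}  B3 = {d, f}  B4 = {e, f}  B5 = {a, e}  B6 = {a, b}  B7 = {b, h}  B8 = {c, h}  B9 = {c, j}
Tree: B1–B2, B2–B3, B3–B4, B4–B5, B5–B6, B6–B7, B7–B8, B8–B9
Every bag has size at most 2, so the width is 2 − 1 = 1 and tw(G) ≤ 1. G has an edge, so its treewidth is at least 1. Hence tw(G) = 1 exactly.

1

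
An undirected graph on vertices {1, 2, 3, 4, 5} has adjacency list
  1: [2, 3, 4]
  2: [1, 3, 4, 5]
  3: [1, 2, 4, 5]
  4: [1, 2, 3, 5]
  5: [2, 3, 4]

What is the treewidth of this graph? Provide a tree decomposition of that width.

Treewidth 3.
One such decomposition:
Bags: B1 = {1, 2, 3, 4}  B2 = {2, 3, 4, 5}
Tree: B1–B2

Every bag has size at most 4, so the width is 4 − 1 = 3 and tw(G) ≤ 3. For the lower bound, the 4 vertices {1, 2, 3, 4} are pairwise adjacent, and any tree decomposition puts a clique entirely inside one bag — forcing width ≥ 3. Hence tw(G) = 3 exactly.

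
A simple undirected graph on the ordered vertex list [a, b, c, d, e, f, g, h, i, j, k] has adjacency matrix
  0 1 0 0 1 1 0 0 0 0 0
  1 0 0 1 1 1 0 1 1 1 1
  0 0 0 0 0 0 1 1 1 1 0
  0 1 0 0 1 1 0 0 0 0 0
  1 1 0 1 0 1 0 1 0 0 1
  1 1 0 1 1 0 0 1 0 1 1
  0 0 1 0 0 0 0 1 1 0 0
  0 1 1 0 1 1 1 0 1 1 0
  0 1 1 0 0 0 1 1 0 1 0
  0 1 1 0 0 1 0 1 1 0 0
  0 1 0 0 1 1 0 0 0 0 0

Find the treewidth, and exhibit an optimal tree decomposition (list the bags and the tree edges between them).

Each bag holds 4 vertices, so the decomposition has width 3, which upper-bounds the treewidth. On the other hand G contains the 4-clique {c, g, h, i}. A clique must lie in a single bag of any decomposition, so no decomposition can have width below 3. Hence tw(G) = 3 exactly.

Treewidth 3.
Bags: B1 = {b, f, h, j}  B2 = {b, e, f, h}  B3 = {b, d, e, f}  B4 = {b, e, f, k}  B5 = {b, h, i, j}  B6 = {c, h, i, j}  B7 = {a, b, e, f}  B8 = {c, g, h, i}
Tree: B1–B2, B2–B3, B2–B4, B1–B5, B5–B6, B4–B7, B6–B8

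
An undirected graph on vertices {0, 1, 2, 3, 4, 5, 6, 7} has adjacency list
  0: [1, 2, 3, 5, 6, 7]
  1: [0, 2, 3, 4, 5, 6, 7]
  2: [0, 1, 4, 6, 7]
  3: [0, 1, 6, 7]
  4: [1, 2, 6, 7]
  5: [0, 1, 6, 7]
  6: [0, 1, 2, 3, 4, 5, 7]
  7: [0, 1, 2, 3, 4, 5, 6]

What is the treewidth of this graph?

4

A width-4 tree decomposition is:
Bags: B1 = {0, 1, 3, 6, 7}  B2 = {0, 1, 2, 6, 7}  B3 = {0, 1, 5, 6, 7}  B4 = {1, 2, 4, 6, 7}
Tree: B1–B2, B2–B3, B2–B4
The largest bag has 5 vertices, giving width 4; this decomposition certifies tw(G) ≤ 4. On the other hand G contains the 5-clique {0, 1, 2, 6, 7}. A clique must lie in a single bag of any decomposition, so no decomposition can have width below 4. Combining the bounds, tw(G) = 4.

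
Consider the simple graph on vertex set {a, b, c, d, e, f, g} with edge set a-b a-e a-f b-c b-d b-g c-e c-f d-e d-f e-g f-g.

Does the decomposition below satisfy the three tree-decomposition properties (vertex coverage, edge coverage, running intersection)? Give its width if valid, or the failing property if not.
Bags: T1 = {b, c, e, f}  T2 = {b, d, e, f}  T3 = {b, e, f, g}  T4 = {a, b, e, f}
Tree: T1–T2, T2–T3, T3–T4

Yes; width 3.

Every vertex of G appears in some bag (union = {a, b, c, d, e, f, g}); every edge is covered by a bag; and for each vertex v the set of bags containing v is connected in the bag tree. The decomposition is therefore valid. The largest bag has 4 vertices, so the width is 3.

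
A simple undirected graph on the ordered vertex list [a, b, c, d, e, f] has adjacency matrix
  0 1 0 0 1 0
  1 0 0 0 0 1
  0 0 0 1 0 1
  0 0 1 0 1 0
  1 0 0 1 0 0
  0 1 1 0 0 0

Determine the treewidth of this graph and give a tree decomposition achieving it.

The largest bag has 3 vertices, giving width 2; this decomposition certifies tw(G) ≤ 2. The edges c–f–b–a–e–d–c form a cycle, so G is not a tree and its treewidth is at least 2. Therefore the treewidth is 2.

Treewidth 2.
Bags: B1 = {b, c, f}  B2 = {a, b, c}  B3 = {a, c, e}  B4 = {c, d, e}
Tree: B1–B2, B2–B3, B3–B4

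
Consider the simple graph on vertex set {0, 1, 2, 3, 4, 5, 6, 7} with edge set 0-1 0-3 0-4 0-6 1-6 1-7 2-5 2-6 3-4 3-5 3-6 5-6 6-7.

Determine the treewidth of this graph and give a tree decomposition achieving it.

Treewidth 2.
One optimal decomposition is:
Bags: B1 = {0, 3, 6}  B2 = {3, 5, 6}  B3 = {0, 1, 6}  B4 = {0, 3, 4}  B5 = {1, 6, 7}  B6 = {2, 5, 6}
Tree: B1–B2, B1–B3, B1–B4, B3–B5, B2–B6

The largest bag has 3 vertices, giving width 2; this decomposition certifies tw(G) ≤ 2. Conversely, {0, 3, 4} is a clique of size 3, and the vertices of any clique must share a bag in every tree decomposition; so some bag has ≥ 3 vertices and tw(G) ≥ 2. Therefore the treewidth is 2.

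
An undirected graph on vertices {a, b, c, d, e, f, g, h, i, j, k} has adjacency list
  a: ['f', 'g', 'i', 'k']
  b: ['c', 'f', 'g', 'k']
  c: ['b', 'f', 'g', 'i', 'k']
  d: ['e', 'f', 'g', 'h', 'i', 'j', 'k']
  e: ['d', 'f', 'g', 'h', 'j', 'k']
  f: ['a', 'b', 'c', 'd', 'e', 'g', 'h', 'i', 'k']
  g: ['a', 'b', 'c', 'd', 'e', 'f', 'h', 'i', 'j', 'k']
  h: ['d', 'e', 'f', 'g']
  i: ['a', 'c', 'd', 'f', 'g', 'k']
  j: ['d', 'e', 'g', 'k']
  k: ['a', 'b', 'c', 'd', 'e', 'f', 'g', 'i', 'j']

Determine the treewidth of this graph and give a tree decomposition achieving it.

Treewidth 4.
Bags: B1 = {a, f, g, i, k}  B2 = {d, f, g, i, k}  B3 = {c, f, g, i, k}  B4 = {d, e, f, g, k}  B5 = {d, e, g, j, k}  B6 = {d, e, f, g, h}  B7 = {b, c, f, g, k}
Tree: B1–B2, B2–B3, B2–B4, B4–B5, B4–B6, B3–B7

The largest bag has 5 vertices, giving width 4; this decomposition certifies tw(G) ≤ 4. On the other hand G contains the 5-clique {d, e, g, j, k}. A clique must lie in a single bag of any decomposition, so no decomposition can have width below 4. Hence tw(G) = 4 exactly.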